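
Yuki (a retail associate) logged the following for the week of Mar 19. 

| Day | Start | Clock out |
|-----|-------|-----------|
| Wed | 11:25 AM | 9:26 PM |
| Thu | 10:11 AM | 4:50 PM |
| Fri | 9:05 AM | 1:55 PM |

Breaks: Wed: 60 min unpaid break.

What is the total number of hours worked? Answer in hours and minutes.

20 h 30 min

Wed: 11:25 AM–9:26 PM = 10 h 1 min; less 60 min break → 9 h 1 min
Thu: 10:11 AM–4:50 PM = 6 h 39 min
Fri: 9:05 AM–1:55 PM = 4 h 50 min
Total: 9 h 1 min + 6 h 39 min + 4 h 50 min = 20 h 30 min.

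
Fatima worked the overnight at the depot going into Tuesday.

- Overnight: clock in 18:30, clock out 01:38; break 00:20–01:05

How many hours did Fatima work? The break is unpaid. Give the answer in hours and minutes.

Overnight: 18:30 → midnight = 5 h 30 min; midnight → 01:38 = 1 h 38 min; span 7 h 8 min; less 45 min break → 6 h 23 min

6 h 23 min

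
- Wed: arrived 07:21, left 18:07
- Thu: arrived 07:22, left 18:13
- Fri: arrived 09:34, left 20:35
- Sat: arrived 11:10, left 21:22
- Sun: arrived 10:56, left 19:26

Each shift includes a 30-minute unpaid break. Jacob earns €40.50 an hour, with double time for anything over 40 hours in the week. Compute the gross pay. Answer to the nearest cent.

€2335.50

Wed: 07:21–18:07 = 10 h 46 min; less 30 min break → 10 h 16 min
Thu: 07:22–18:13 = 10 h 51 min; less 30 min break → 10 h 21 min
Fri: 09:34–20:35 = 11 h 1 min; less 30 min break → 10 h 31 min
Sat: 11:10–21:22 = 10 h 12 min; less 30 min break → 9 h 42 min
Sun: 10:56–19:26 = 8 h 30 min; less 30 min break → 8 h 0 min
Total worked: 48 h 50 min = 2930 min.
Regular 40 h 0 min = 2400 min at €40.50/h; overtime 8 h 50 min = 530 min at €81.00/h.
Pay = (2400 × €40.50 + 530 × €81.00) ÷ 60 = €2335.50.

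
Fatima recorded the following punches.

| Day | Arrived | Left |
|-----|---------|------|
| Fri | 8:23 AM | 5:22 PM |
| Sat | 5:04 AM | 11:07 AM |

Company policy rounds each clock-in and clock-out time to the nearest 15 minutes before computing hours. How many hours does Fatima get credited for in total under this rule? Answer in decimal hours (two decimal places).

14.75 hours

Fri: in 8:23 AM→8:30 AM, out 5:22 PM→5:15 PM; 8 h 45 min
Sat: in 5:04 AM→5:00 AM, out 11:07 AM→11:00 AM; 6 h 0 min
Total credited: 14 h 45 min.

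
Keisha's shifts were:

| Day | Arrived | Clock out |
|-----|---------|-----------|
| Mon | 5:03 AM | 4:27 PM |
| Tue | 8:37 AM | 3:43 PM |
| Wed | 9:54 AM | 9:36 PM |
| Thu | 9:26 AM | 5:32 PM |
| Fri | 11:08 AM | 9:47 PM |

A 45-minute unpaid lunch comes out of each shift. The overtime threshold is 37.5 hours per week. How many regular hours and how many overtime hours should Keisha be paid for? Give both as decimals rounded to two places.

Regular 37.50 hours, overtime 7.70 hours

Mon: 5:03 AM–4:27 PM = 11 h 24 min; less 45 min break → 10 h 39 min
Tue: 8:37 AM–3:43 PM = 7 h 6 min; less 45 min break → 6 h 21 min
Wed: 9:54 AM–9:36 PM = 11 h 42 min; less 45 min break → 10 h 57 min
Thu: 9:26 AM–5:32 PM = 8 h 6 min; less 45 min break → 7 h 21 min
Fri: 11:08 AM–9:47 PM = 10 h 39 min; less 45 min break → 9 h 54 min
Total worked: 45 h 12 min = 45.20 h.
Threshold 37.5 h → overtime 7 h 42 min, regular 37 h 30 min.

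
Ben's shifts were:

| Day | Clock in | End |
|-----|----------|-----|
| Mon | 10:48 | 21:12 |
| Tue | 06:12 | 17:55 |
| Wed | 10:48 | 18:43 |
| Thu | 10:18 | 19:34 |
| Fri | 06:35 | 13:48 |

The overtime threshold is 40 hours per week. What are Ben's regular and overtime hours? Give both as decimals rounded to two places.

Mon: 10:48–21:12 = 10 h 24 min
Tue: 06:12–17:55 = 11 h 43 min
Wed: 10:48–18:43 = 7 h 55 min
Thu: 10:18–19:34 = 9 h 16 min
Fri: 06:35–13:48 = 7 h 13 min
Total worked: 46 h 31 min = 46.52 h.
Threshold 40 h → overtime 6 h 31 min, regular 40 h 0 min.

Regular 40.00 hours, overtime 6.52 hours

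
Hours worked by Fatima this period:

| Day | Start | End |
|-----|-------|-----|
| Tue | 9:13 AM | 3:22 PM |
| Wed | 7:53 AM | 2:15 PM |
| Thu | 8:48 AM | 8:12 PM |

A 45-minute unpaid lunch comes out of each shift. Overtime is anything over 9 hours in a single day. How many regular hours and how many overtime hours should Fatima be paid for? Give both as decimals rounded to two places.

Regular 20.02 hours, overtime 1.65 hours

Tue: 9:13 AM–3:22 PM = 6 h 9 min; less 45 min break → 5 h 24 min
Wed: 7:53 AM–2:15 PM = 6 h 22 min; less 45 min break → 5 h 37 min
Thu: 8:48 AM–8:12 PM = 11 h 24 min; less 45 min break → 10 h 39 min
Tue reg 5 h 24 min / OT 0 h 0 min; Wed reg 5 h 37 min / OT 0 h 0 min; Thu reg 9 h 0 min / OT 1 h 39 min.
Totals: regular 20 h 1 min, overtime 1 h 39 min.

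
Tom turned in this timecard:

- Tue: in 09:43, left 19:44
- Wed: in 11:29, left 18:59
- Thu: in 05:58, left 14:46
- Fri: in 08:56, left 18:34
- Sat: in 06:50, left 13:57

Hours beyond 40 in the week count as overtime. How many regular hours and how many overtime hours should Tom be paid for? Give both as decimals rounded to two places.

Tue: 09:43–19:44 = 10 h 1 min
Wed: 11:29–18:59 = 7 h 30 min
Thu: 05:58–14:46 = 8 h 48 min
Fri: 08:56–18:34 = 9 h 38 min
Sat: 06:50–13:57 = 7 h 7 min
Total worked: 43 h 4 min = 43.07 h.
Threshold 40 h → overtime 3 h 4 min, regular 40 h 0 min.

Regular 40.00 hours, overtime 3.07 hours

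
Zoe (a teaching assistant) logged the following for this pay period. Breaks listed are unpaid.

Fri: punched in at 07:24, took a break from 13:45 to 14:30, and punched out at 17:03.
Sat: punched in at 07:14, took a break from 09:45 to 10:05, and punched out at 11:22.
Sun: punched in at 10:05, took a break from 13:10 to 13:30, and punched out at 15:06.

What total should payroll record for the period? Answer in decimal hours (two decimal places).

17.38 hours

Fri: 07:24–17:03 = 9 h 39 min; less 45 min break → 8 h 54 min
Sat: 07:14–11:22 = 4 h 8 min; less 20 min break → 3 h 48 min
Sun: 10:05–15:06 = 5 h 1 min; less 20 min break → 4 h 41 min
Total: 8 h 54 min + 3 h 48 min + 4 h 41 min = 17 h 23 min.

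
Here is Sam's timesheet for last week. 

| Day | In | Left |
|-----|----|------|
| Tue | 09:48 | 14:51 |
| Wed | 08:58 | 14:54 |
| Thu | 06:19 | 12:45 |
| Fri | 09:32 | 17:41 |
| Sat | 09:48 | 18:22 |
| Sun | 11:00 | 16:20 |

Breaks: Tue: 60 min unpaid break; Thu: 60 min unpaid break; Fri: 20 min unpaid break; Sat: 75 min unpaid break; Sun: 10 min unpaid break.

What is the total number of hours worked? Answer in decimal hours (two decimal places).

35.72 hours

Tue: 09:48–14:51 = 5 h 3 min; less 60 min break → 4 h 3 min
Wed: 08:58–14:54 = 5 h 56 min
Thu: 06:19–12:45 = 6 h 26 min; less 60 min break → 5 h 26 min
Fri: 09:32–17:41 = 8 h 9 min; less 20 min break → 7 h 49 min
Sat: 09:48–18:22 = 8 h 34 min; less 75 min break → 7 h 19 min
Sun: 11:00–16:20 = 5 h 20 min; less 10 min break → 5 h 10 min
Total: 4 h 3 min + 5 h 56 min + 5 h 26 min + 7 h 49 min + 7 h 19 min + 5 h 10 min = 35 h 43 min.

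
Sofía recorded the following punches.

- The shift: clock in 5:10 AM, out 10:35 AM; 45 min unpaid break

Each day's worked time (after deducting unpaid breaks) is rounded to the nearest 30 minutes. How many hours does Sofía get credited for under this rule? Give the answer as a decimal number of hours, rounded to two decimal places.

4.50 hours

The shift: 5:10 AM–10:35 AM = 5 h 25 min − 45 min = 4 h 40 min → rounds to 4 h 30 min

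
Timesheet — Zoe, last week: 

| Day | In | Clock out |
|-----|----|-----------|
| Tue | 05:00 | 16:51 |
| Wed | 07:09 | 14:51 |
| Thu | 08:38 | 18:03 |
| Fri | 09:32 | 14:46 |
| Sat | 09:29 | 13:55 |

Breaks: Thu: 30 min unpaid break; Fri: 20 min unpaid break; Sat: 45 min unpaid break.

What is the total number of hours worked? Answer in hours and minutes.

Tue: 05:00–16:51 = 11 h 51 min
Wed: 07:09–14:51 = 7 h 42 min
Thu: 08:38–18:03 = 9 h 25 min; less 30 min break → 8 h 55 min
Fri: 09:32–14:46 = 5 h 14 min; less 20 min break → 4 h 54 min
Sat: 09:29–13:55 = 4 h 26 min; less 45 min break → 3 h 41 min
Total: 11 h 51 min + 7 h 42 min + 8 h 55 min + 4 h 54 min + 3 h 41 min = 37 h 3 min.

37 h 3 min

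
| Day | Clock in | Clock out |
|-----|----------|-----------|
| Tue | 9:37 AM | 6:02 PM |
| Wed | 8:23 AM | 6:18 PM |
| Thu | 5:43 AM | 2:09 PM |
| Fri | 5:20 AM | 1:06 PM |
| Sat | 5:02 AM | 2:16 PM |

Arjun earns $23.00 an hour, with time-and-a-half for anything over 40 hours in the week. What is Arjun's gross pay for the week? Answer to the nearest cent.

$1049.95

Tue: 9:37 AM–6:02 PM = 8 h 25 min
Wed: 8:23 AM–6:18 PM = 9 h 55 min
Thu: 5:43 AM–2:09 PM = 8 h 26 min
Fri: 5:20 AM–1:06 PM = 7 h 46 min
Sat: 5:02 AM–2:16 PM = 9 h 14 min
Total worked: 43 h 46 min = 2626 min.
Regular 40 h 0 min = 2400 min at $23.00/h; overtime 3 h 46 min = 226 min at $34.50/h.
Pay = (2400 × $23.00 + 226 × $34.50) ÷ 60 = $1049.95.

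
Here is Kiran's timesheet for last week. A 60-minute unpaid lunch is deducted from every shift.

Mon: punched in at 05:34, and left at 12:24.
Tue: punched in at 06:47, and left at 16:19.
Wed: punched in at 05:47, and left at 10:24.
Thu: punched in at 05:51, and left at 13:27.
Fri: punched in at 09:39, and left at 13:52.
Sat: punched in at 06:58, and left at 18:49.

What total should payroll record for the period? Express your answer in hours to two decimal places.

38.65 hours

Mon: 05:34–12:24 = 6 h 50 min; less 60 min break → 5 h 50 min
Tue: 06:47–16:19 = 9 h 32 min; less 60 min break → 8 h 32 min
Wed: 05:47–10:24 = 4 h 37 min; less 60 min break → 3 h 37 min
Thu: 05:51–13:27 = 7 h 36 min; less 60 min break → 6 h 36 min
Fri: 09:39–13:52 = 4 h 13 min; less 60 min break → 3 h 13 min
Sat: 06:58–18:49 = 11 h 51 min; less 60 min break → 10 h 51 min
Total: 5 h 50 min + 8 h 32 min + 3 h 37 min + 6 h 36 min + 3 h 13 min + 10 h 51 min = 38 h 39 min.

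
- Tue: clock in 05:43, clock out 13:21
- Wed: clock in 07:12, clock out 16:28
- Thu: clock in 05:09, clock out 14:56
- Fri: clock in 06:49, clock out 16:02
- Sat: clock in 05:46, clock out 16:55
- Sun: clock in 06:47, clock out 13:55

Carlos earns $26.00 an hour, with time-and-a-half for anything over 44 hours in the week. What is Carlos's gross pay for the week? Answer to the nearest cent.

Tue: 05:43–13:21 = 7 h 38 min
Wed: 07:12–16:28 = 9 h 16 min
Thu: 05:09–14:56 = 9 h 47 min
Fri: 06:49–16:02 = 9 h 13 min
Sat: 05:46–16:55 = 11 h 9 min
Sun: 06:47–13:55 = 7 h 8 min
Total worked: 54 h 11 min = 3251 min.
Regular 44 h 0 min = 2640 min at $26.00/h; overtime 10 h 11 min = 611 min at $39.00/h.
Pay = (2640 × $26.00 + 611 × $39.00) ÷ 60 = $1541.15.

$1541.15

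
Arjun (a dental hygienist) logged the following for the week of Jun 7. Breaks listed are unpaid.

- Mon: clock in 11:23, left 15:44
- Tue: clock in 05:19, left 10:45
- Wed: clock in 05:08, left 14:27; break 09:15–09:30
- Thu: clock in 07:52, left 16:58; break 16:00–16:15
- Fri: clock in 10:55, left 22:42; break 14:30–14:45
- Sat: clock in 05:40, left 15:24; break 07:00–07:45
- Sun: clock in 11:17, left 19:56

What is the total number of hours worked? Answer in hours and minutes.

56 h 52 min

Mon: 11:23–15:44 = 4 h 21 min
Tue: 05:19–10:45 = 5 h 26 min
Wed: 05:08–14:27 = 9 h 19 min; less 15 min break → 9 h 4 min
Thu: 07:52–16:58 = 9 h 6 min; less 15 min break → 8 h 51 min
Fri: 10:55–22:42 = 11 h 47 min; less 15 min break → 11 h 32 min
Sat: 05:40–15:24 = 9 h 44 min; less 45 min break → 8 h 59 min
Sun: 11:17–19:56 = 8 h 39 min
Total: 4 h 21 min + 5 h 26 min + 9 h 4 min + 8 h 51 min + 11 h 32 min + 8 h 59 min + 8 h 39 min = 56 h 52 min.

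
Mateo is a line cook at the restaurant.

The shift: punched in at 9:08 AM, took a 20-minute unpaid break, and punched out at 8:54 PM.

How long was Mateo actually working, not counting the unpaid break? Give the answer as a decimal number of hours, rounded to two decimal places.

The shift: 9:08 AM–8:54 PM = 11 h 46 min; less 20 min break → 11 h 26 min

11.43 hours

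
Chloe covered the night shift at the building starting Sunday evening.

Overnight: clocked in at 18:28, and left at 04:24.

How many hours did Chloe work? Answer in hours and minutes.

9 h 56 min

Overnight: 18:28 → midnight = 5 h 32 min; midnight → 04:24 = 4 h 24 min; span 9 h 56 min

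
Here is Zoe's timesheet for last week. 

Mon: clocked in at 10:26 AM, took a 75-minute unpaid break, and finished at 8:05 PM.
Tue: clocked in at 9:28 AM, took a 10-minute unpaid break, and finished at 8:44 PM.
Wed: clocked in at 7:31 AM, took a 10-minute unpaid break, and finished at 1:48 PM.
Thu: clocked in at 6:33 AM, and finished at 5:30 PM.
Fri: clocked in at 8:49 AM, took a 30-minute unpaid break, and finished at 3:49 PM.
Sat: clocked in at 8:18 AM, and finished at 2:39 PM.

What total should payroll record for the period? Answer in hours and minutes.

Mon: 10:26 AM–8:05 PM = 9 h 39 min; less 75 min break → 8 h 24 min
Tue: 9:28 AM–8:44 PM = 11 h 16 min; less 10 min break → 11 h 6 min
Wed: 7:31 AM–1:48 PM = 6 h 17 min; less 10 min break → 6 h 7 min
Thu: 6:33 AM–5:30 PM = 10 h 57 min
Fri: 8:49 AM–3:49 PM = 7 h 0 min; less 30 min break → 6 h 30 min
Sat: 8:18 AM–2:39 PM = 6 h 21 min
Total: 8 h 24 min + 11 h 6 min + 6 h 7 min + 10 h 57 min + 6 h 30 min + 6 h 21 min = 49 h 25 min.

49 h 25 min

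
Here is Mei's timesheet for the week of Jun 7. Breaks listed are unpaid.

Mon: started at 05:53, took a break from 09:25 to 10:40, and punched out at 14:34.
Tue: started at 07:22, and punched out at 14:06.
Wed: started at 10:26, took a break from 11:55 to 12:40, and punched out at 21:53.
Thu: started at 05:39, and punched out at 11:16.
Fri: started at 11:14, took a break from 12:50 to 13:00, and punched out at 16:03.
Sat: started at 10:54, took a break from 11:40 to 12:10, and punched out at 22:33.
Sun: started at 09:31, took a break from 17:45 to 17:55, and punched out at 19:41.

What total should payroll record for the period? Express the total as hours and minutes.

56 h 17 min

Mon: 05:53–14:34 = 8 h 41 min; less 75 min break → 7 h 26 min
Tue: 07:22–14:06 = 6 h 44 min
Wed: 10:26–21:53 = 11 h 27 min; less 45 min break → 10 h 42 min
Thu: 05:39–11:16 = 5 h 37 min
Fri: 11:14–16:03 = 4 h 49 min; less 10 min break → 4 h 39 min
Sat: 10:54–22:33 = 11 h 39 min; less 30 min break → 11 h 9 min
Sun: 09:31–19:41 = 10 h 10 min; less 10 min break → 10 h 0 min
Total: 7 h 26 min + 6 h 44 min + 10 h 42 min + 5 h 37 min + 4 h 39 min + 11 h 9 min + 10 h 0 min = 56 h 17 min.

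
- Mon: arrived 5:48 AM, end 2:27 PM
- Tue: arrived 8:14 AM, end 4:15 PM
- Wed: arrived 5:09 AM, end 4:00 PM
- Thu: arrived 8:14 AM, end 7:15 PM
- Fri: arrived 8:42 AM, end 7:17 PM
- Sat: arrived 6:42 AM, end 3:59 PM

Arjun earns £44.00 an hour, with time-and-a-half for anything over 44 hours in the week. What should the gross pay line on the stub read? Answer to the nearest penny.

£2886.40

Mon: 5:48 AM–2:27 PM = 8 h 39 min
Tue: 8:14 AM–4:15 PM = 8 h 1 min
Wed: 5:09 AM–4:00 PM = 10 h 51 min
Thu: 8:14 AM–7:15 PM = 11 h 1 min
Fri: 8:42 AM–7:17 PM = 10 h 35 min
Sat: 6:42 AM–3:59 PM = 9 h 17 min
Total worked: 58 h 24 min = 3504 min.
Regular 44 h 0 min = 2640 min at £44.00/h; overtime 14 h 24 min = 864 min at £66.00/h.
Pay = (2640 × £44.00 + 864 × £66.00) ÷ 60 = £2886.40.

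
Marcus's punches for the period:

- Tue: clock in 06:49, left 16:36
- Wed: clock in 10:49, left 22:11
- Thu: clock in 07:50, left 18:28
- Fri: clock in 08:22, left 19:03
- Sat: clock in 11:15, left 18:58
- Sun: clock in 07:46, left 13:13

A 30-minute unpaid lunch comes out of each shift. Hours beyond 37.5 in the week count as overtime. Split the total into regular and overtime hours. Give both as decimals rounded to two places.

Tue: 06:49–16:36 = 9 h 47 min; less 30 min break → 9 h 17 min
Wed: 10:49–22:11 = 11 h 22 min; less 30 min break → 10 h 52 min
Thu: 07:50–18:28 = 10 h 38 min; less 30 min break → 10 h 8 min
Fri: 08:22–19:03 = 10 h 41 min; less 30 min break → 10 h 11 min
Sat: 11:15–18:58 = 7 h 43 min; less 30 min break → 7 h 13 min
Sun: 07:46–13:13 = 5 h 27 min; less 30 min break → 4 h 57 min
Total worked: 52 h 38 min = 52.63 h.
Threshold 37.5 h → overtime 15 h 8 min, regular 37 h 30 min.

Regular 37.50 hours, overtime 15.13 hours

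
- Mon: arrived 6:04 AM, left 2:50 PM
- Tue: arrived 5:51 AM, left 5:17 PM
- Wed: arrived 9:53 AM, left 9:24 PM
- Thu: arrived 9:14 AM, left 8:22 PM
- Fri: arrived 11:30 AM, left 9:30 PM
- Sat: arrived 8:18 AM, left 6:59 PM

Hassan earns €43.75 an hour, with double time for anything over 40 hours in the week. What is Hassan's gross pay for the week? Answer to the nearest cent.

€3809.17

Mon: 6:04 AM–2:50 PM = 8 h 46 min
Tue: 5:51 AM–5:17 PM = 11 h 26 min
Wed: 9:53 AM–9:24 PM = 11 h 31 min
Thu: 9:14 AM–8:22 PM = 11 h 8 min
Fri: 11:30 AM–9:30 PM = 10 h 0 min
Sat: 8:18 AM–6:59 PM = 10 h 41 min
Total worked: 63 h 32 min = 3812 min.
Regular 40 h 0 min = 2400 min at €43.75/h; overtime 23 h 32 min = 1412 min at €87.50/h.
Pay = (2400 × €43.75 + 1412 × €87.50) ÷ 60 = €3809.17.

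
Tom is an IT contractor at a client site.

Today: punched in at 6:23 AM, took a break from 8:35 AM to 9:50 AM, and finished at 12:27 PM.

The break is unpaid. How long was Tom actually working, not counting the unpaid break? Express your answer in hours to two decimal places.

Today: 6:23 AM–12:27 PM = 6 h 4 min; less 75 min break → 4 h 49 min

4.82 hours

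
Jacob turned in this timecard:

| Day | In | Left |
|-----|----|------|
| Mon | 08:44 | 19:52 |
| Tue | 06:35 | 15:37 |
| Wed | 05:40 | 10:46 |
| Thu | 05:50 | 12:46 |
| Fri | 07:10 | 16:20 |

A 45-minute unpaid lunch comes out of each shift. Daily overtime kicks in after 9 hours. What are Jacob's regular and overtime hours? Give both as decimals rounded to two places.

Mon: 08:44–19:52 = 11 h 8 min; less 45 min break → 10 h 23 min
Tue: 06:35–15:37 = 9 h 2 min; less 45 min break → 8 h 17 min
Wed: 05:40–10:46 = 5 h 6 min; less 45 min break → 4 h 21 min
Thu: 05:50–12:46 = 6 h 56 min; less 45 min break → 6 h 11 min
Fri: 07:10–16:20 = 9 h 10 min; less 45 min break → 8 h 25 min
Mon reg 9 h 0 min / OT 1 h 23 min; Tue reg 8 h 17 min / OT 0 h 0 min; Wed reg 4 h 21 min / OT 0 h 0 min; Thu reg 6 h 11 min / OT 0 h 0 min; Fri reg 8 h 25 min / OT 0 h 0 min.
Totals: regular 36 h 14 min, overtime 1 h 23 min.

Regular 36.23 hours, overtime 1.38 hours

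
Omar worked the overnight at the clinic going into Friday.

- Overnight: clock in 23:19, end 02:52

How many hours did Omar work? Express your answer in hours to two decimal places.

3.55 hours

Overnight: 23:19 → midnight = 0 h 41 min; midnight → 02:52 = 2 h 52 min; span 3 h 33 min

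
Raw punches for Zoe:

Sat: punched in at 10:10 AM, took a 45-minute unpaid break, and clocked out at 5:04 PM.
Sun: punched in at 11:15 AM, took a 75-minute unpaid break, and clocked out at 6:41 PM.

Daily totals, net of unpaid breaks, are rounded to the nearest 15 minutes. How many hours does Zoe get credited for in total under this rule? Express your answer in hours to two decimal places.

Sat: 10:10 AM–5:04 PM = 6 h 54 min − 45 min = 6 h 9 min → rounds to 6 h 15 min
Sun: 11:15 AM–6:41 PM = 7 h 26 min − 75 min = 6 h 11 min → rounds to 6 h 15 min
Total credited: 12 h 30 min.

12.50 hours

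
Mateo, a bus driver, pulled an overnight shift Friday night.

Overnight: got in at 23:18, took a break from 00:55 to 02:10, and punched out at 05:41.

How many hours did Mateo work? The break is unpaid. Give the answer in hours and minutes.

Overnight: 23:18 → midnight = 0 h 42 min; midnight → 05:41 = 5 h 41 min; span 6 h 23 min; less 75 min break → 5 h 8 min

5 h 8 min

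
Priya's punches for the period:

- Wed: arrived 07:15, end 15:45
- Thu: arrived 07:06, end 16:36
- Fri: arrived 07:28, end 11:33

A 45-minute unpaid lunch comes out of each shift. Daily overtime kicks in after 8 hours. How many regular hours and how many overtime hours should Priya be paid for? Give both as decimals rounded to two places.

Regular 19.08 hours, overtime 0.75 hours

Wed: 07:15–15:45 = 8 h 30 min; less 45 min break → 7 h 45 min
Thu: 07:06–16:36 = 9 h 30 min; less 45 min break → 8 h 45 min
Fri: 07:28–11:33 = 4 h 5 min; less 45 min break → 3 h 20 min
Wed reg 7 h 45 min / OT 0 h 0 min; Thu reg 8 h 0 min / OT 0 h 45 min; Fri reg 3 h 20 min / OT 0 h 0 min.
Totals: regular 19 h 5 min, overtime 0 h 45 min.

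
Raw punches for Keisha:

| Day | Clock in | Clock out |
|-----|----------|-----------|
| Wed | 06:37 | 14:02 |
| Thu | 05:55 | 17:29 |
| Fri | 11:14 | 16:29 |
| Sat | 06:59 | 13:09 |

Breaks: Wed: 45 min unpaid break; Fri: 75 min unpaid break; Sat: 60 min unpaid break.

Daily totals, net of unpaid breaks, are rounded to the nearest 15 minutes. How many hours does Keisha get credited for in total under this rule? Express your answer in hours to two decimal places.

Wed: 06:37–14:02 = 7 h 25 min − 45 min = 6 h 40 min → rounds to 6 h 45 min
Thu: 05:55–17:29 = 11 h 34 min → rounds to 11 h 30 min
Fri: 11:14–16:29 = 5 h 15 min − 75 min = 4 h 0 min → rounds to 4 h 0 min
Sat: 06:59–13:09 = 6 h 10 min − 60 min = 5 h 10 min → rounds to 5 h 15 min
Total credited: 27 h 30 min.

27.50 hours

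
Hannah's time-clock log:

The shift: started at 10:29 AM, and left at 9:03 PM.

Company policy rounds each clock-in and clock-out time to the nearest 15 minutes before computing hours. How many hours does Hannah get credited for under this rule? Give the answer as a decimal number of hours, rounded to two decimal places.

10.50 hours

The shift: in 10:29 AM→10:30 AM, out 9:03 PM→9:00 PM; 10 h 30 min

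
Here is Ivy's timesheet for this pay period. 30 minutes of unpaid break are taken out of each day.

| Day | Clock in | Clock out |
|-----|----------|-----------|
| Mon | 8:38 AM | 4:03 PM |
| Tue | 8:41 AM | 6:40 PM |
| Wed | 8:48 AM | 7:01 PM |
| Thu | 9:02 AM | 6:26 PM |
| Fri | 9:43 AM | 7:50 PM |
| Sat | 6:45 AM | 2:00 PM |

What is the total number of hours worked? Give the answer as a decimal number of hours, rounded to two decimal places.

51.38 hours

Mon: 8:38 AM–4:03 PM = 7 h 25 min; less 30 min break → 6 h 55 min
Tue: 8:41 AM–6:40 PM = 9 h 59 min; less 30 min break → 9 h 29 min
Wed: 8:48 AM–7:01 PM = 10 h 13 min; less 30 min break → 9 h 43 min
Thu: 9:02 AM–6:26 PM = 9 h 24 min; less 30 min break → 8 h 54 min
Fri: 9:43 AM–7:50 PM = 10 h 7 min; less 30 min break → 9 h 37 min
Sat: 6:45 AM–2:00 PM = 7 h 15 min; less 30 min break → 6 h 45 min
Total: 6 h 55 min + 9 h 29 min + 9 h 43 min + 8 h 54 min + 9 h 37 min + 6 h 45 min = 51 h 23 min.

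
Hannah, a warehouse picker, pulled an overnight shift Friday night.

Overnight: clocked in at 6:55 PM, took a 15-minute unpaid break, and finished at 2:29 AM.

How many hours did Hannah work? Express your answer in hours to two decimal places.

Overnight: 6:55 PM → midnight = 5 h 5 min; midnight → 2:29 AM = 2 h 29 min; span 7 h 34 min; less 15 min break → 7 h 19 min

7.32 hours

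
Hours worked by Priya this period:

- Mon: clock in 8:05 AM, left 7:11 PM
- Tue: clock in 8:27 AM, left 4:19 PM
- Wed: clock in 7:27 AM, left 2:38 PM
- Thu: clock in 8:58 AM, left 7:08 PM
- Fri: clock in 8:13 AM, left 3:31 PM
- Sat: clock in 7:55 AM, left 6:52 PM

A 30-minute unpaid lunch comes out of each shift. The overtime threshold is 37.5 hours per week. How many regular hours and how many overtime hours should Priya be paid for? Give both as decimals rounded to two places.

Mon: 8:05 AM–7:11 PM = 11 h 6 min; less 30 min break → 10 h 36 min
Tue: 8:27 AM–4:19 PM = 7 h 52 min; less 30 min break → 7 h 22 min
Wed: 7:27 AM–2:38 PM = 7 h 11 min; less 30 min break → 6 h 41 min
Thu: 8:58 AM–7:08 PM = 10 h 10 min; less 30 min break → 9 h 40 min
Fri: 8:13 AM–3:31 PM = 7 h 18 min; less 30 min break → 6 h 48 min
Sat: 7:55 AM–6:52 PM = 10 h 57 min; less 30 min break → 10 h 27 min
Total worked: 51 h 34 min = 51.57 h.
Threshold 37.5 h → overtime 14 h 4 min, regular 37 h 30 min.

Regular 37.50 hours, overtime 14.07 hours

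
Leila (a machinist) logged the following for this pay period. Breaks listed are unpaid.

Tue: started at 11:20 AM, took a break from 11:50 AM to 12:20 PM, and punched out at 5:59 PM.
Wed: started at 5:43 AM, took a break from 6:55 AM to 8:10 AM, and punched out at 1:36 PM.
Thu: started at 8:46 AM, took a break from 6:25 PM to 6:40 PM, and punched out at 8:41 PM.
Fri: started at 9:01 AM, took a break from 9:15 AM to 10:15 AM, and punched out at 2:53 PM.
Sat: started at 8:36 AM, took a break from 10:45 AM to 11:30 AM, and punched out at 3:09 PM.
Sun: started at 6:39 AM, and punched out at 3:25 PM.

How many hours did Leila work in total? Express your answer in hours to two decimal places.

43.88 hours

Tue: 11:20 AM–5:59 PM = 6 h 39 min; less 30 min break → 6 h 9 min
Wed: 5:43 AM–1:36 PM = 7 h 53 min; less 75 min break → 6 h 38 min
Thu: 8:46 AM–8:41 PM = 11 h 55 min; less 15 min break → 11 h 40 min
Fri: 9:01 AM–2:53 PM = 5 h 52 min; less 60 min break → 4 h 52 min
Sat: 8:36 AM–3:09 PM = 6 h 33 min; less 45 min break → 5 h 48 min
Sun: 6:39 AM–3:25 PM = 8 h 46 min
Total: 6 h 9 min + 6 h 38 min + 11 h 40 min + 4 h 52 min + 5 h 48 min + 8 h 46 min = 43 h 53 min.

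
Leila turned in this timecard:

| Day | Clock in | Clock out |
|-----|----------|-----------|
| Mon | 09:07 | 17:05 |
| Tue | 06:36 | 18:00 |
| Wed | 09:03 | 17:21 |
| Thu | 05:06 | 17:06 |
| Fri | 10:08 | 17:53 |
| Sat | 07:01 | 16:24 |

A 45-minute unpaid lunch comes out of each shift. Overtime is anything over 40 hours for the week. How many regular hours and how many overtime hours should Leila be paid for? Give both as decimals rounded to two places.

Mon: 09:07–17:05 = 7 h 58 min; less 45 min break → 7 h 13 min
Tue: 06:36–18:00 = 11 h 24 min; less 45 min break → 10 h 39 min
Wed: 09:03–17:21 = 8 h 18 min; less 45 min break → 7 h 33 min
Thu: 05:06–17:06 = 12 h 0 min; less 45 min break → 11 h 15 min
Fri: 10:08–17:53 = 7 h 45 min; less 45 min break → 7 h 0 min
Sat: 07:01–16:24 = 9 h 23 min; less 45 min break → 8 h 38 min
Total worked: 52 h 18 min = 52.30 h.
Threshold 40 h → overtime 12 h 18 min, regular 40 h 0 min.

Regular 40.00 hours, overtime 12.30 hours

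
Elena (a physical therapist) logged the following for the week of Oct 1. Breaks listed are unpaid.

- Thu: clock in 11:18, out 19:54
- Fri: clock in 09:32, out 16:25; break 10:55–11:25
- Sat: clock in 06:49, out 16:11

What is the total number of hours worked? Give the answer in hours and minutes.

Thu: 11:18–19:54 = 8 h 36 min
Fri: 09:32–16:25 = 6 h 53 min; less 30 min break → 6 h 23 min
Sat: 06:49–16:11 = 9 h 22 min
Total: 8 h 36 min + 6 h 23 min + 9 h 22 min = 24 h 21 min.

24 h 21 min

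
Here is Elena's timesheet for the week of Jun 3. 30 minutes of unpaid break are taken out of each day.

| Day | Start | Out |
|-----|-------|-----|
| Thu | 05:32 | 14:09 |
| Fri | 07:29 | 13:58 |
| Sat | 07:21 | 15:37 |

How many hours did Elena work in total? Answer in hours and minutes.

21 h 52 min

Thu: 05:32–14:09 = 8 h 37 min; less 30 min break → 8 h 7 min
Fri: 07:29–13:58 = 6 h 29 min; less 30 min break → 5 h 59 min
Sat: 07:21–15:37 = 8 h 16 min; less 30 min break → 7 h 46 min
Total: 8 h 7 min + 5 h 59 min + 7 h 46 min = 21 h 52 min.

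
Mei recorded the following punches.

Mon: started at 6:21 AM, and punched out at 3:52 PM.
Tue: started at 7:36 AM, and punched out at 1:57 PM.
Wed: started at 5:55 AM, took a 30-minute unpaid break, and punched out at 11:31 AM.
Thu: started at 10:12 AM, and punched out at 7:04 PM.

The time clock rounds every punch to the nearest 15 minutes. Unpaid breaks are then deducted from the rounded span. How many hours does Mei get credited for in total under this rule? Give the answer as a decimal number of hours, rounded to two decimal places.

29.75 hours

Mon: in 6:21 AM→6:15 AM, out 3:52 PM→3:45 PM; 9 h 30 min
Tue: in 7:36 AM→7:30 AM, out 1:57 PM→2:00 PM; 6 h 30 min
Wed: in 5:55 AM→6:00 AM, out 11:31 AM→11:30 AM; 5 h 30 min − 30 min = 5 h 0 min
Thu: in 10:12 AM→10:15 AM, out 7:04 PM→7:00 PM; 8 h 45 min
Total credited: 29 h 45 min.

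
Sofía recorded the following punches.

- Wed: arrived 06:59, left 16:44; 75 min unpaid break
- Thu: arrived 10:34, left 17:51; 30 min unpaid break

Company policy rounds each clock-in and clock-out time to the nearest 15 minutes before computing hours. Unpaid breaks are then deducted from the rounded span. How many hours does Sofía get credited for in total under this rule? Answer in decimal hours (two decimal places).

Wed: in 06:59→07:00, out 16:44→16:45; 9 h 45 min − 75 min = 8 h 30 min
Thu: in 10:34→10:30, out 17:51→17:45; 7 h 15 min − 30 min = 6 h 45 min
Total credited: 15 h 15 min.

15.25 hours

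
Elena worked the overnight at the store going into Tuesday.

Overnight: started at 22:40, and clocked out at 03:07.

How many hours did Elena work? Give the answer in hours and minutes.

4 h 27 min

Overnight: 22:40 → midnight = 1 h 20 min; midnight → 03:07 = 3 h 7 min; span 4 h 27 min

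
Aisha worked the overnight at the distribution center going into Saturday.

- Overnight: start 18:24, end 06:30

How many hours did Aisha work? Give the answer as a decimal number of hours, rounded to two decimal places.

12.10 hours

Overnight: 18:24 → midnight = 5 h 36 min; midnight → 06:30 = 6 h 30 min; span 12 h 6 min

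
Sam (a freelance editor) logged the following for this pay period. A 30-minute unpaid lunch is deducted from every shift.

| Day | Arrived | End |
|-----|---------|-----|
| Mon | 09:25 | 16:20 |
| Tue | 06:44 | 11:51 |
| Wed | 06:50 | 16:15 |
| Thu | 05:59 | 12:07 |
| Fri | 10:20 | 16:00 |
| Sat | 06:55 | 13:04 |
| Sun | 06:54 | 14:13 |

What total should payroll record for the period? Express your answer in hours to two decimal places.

43.22 hours

Mon: 09:25–16:20 = 6 h 55 min; less 30 min break → 6 h 25 min
Tue: 06:44–11:51 = 5 h 7 min; less 30 min break → 4 h 37 min
Wed: 06:50–16:15 = 9 h 25 min; less 30 min break → 8 h 55 min
Thu: 05:59–12:07 = 6 h 8 min; less 30 min break → 5 h 38 min
Fri: 10:20–16:00 = 5 h 40 min; less 30 min break → 5 h 10 min
Sat: 06:55–13:04 = 6 h 9 min; less 30 min break → 5 h 39 min
Sun: 06:54–14:13 = 7 h 19 min; less 30 min break → 6 h 49 min
Total: 6 h 25 min + 4 h 37 min + 8 h 55 min + 5 h 38 min + 5 h 10 min + 5 h 39 min + 6 h 49 min = 43 h 13 min.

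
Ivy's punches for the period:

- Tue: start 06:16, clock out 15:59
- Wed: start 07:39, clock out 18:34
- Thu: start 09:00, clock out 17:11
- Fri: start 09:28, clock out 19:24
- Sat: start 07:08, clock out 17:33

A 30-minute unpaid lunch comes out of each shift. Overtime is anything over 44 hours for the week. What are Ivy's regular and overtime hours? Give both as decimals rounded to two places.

Regular 44.00 hours, overtime 2.67 hours

Tue: 06:16–15:59 = 9 h 43 min; less 30 min break → 9 h 13 min
Wed: 07:39–18:34 = 10 h 55 min; less 30 min break → 10 h 25 min
Thu: 09:00–17:11 = 8 h 11 min; less 30 min break → 7 h 41 min
Fri: 09:28–19:24 = 9 h 56 min; less 30 min break → 9 h 26 min
Sat: 07:08–17:33 = 10 h 25 min; less 30 min break → 9 h 55 min
Total worked: 46 h 40 min = 46.67 h.
Threshold 44 h → overtime 2 h 40 min, regular 44 h 0 min.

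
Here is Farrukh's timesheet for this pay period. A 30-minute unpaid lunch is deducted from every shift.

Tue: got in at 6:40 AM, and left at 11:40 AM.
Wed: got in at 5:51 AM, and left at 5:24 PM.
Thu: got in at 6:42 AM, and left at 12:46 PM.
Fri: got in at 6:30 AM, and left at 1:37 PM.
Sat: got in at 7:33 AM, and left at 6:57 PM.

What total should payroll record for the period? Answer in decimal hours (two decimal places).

38.63 hours

Tue: 6:40 AM–11:40 AM = 5 h 0 min; less 30 min break → 4 h 30 min
Wed: 5:51 AM–5:24 PM = 11 h 33 min; less 30 min break → 11 h 3 min
Thu: 6:42 AM–12:46 PM = 6 h 4 min; less 30 min break → 5 h 34 min
Fri: 6:30 AM–1:37 PM = 7 h 7 min; less 30 min break → 6 h 37 min
Sat: 7:33 AM–6:57 PM = 11 h 24 min; less 30 min break → 10 h 54 min
Total: 4 h 30 min + 11 h 3 min + 5 h 34 min + 6 h 37 min + 10 h 54 min = 38 h 38 min.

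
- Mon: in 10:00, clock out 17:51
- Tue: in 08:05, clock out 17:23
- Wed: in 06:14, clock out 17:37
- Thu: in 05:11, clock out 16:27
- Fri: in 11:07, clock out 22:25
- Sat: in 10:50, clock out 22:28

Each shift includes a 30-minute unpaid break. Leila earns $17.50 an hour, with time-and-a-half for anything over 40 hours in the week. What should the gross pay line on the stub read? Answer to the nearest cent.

$1218.00

Mon: 10:00–17:51 = 7 h 51 min; less 30 min break → 7 h 21 min
Tue: 08:05–17:23 = 9 h 18 min; less 30 min break → 8 h 48 min
Wed: 06:14–17:37 = 11 h 23 min; less 30 min break → 10 h 53 min
Thu: 05:11–16:27 = 11 h 16 min; less 30 min break → 10 h 46 min
Fri: 11:07–22:25 = 11 h 18 min; less 30 min break → 10 h 48 min
Sat: 10:50–22:28 = 11 h 38 min; less 30 min break → 11 h 8 min
Total worked: 59 h 44 min = 3584 min.
Regular 40 h 0 min = 2400 min at $17.50/h; overtime 19 h 44 min = 1184 min at $26.25/h.
Pay = (2400 × $17.50 + 1184 × $26.25) ÷ 60 = $1218.00.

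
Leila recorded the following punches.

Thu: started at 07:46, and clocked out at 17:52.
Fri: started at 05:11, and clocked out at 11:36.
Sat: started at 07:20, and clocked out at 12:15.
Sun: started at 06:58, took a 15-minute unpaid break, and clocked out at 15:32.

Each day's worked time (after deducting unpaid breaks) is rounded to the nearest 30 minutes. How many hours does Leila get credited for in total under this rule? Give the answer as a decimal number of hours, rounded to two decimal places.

30.00 hours

Thu: 07:46–17:52 = 10 h 6 min → rounds to 10 h 0 min
Fri: 05:11–11:36 = 6 h 25 min → rounds to 6 h 30 min
Sat: 07:20–12:15 = 4 h 55 min → rounds to 5 h 0 min
Sun: 06:58–15:32 = 8 h 34 min − 15 min = 8 h 19 min → rounds to 8 h 30 min
Total credited: 30 h 0 min.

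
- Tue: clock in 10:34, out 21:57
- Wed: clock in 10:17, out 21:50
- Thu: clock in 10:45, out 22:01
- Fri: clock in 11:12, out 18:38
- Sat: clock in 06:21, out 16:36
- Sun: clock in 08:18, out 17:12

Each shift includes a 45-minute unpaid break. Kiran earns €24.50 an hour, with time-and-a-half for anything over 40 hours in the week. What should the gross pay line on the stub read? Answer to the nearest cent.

Tue: 10:34–21:57 = 11 h 23 min; less 45 min break → 10 h 38 min
Wed: 10:17–21:50 = 11 h 33 min; less 45 min break → 10 h 48 min
Thu: 10:45–22:01 = 11 h 16 min; less 45 min break → 10 h 31 min
Fri: 11:12–18:38 = 7 h 26 min; less 45 min break → 6 h 41 min
Sat: 06:21–16:36 = 10 h 15 min; less 45 min break → 9 h 30 min
Sun: 08:18–17:12 = 8 h 54 min; less 45 min break → 8 h 9 min
Total worked: 56 h 17 min = 3377 min.
Regular 40 h 0 min = 2400 min at €24.50/h; overtime 16 h 17 min = 977 min at €36.75/h.
Pay = (2400 × €24.50 + 977 × €36.75) ÷ 60 = €1578.41.

€1578.41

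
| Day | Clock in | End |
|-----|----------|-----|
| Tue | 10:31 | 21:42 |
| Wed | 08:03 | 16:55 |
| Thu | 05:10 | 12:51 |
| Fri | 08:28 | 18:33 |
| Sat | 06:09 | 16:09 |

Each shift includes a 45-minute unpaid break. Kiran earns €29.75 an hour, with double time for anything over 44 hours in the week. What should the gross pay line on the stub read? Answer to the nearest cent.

Tue: 10:31–21:42 = 11 h 11 min; less 45 min break → 10 h 26 min
Wed: 08:03–16:55 = 8 h 52 min; less 45 min break → 8 h 7 min
Thu: 05:10–12:51 = 7 h 41 min; less 45 min break → 6 h 56 min
Fri: 08:28–18:33 = 10 h 5 min; less 45 min break → 9 h 20 min
Sat: 06:09–16:09 = 10 h 0 min; less 45 min break → 9 h 15 min
Total worked: 44 h 4 min = 2644 min.
Regular 44 h 0 min = 2640 min at €29.75/h; overtime 0 h 4 min = 4 min at €59.50/h.
Pay = (2640 × €29.75 + 4 × €59.50) ÷ 60 = €1312.97.

€1312.97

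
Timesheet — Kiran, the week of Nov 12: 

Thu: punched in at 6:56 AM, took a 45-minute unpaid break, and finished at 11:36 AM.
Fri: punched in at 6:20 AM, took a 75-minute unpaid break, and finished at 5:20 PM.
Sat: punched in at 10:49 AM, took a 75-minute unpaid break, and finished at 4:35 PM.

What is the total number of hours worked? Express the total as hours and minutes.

Thu: 6:56 AM–11:36 AM = 4 h 40 min; less 45 min break → 3 h 55 min
Fri: 6:20 AM–5:20 PM = 11 h 0 min; less 75 min break → 9 h 45 min
Sat: 10:49 AM–4:35 PM = 5 h 46 min; less 75 min break → 4 h 31 min
Total: 3 h 55 min + 9 h 45 min + 4 h 31 min = 18 h 11 min.

18 h 11 min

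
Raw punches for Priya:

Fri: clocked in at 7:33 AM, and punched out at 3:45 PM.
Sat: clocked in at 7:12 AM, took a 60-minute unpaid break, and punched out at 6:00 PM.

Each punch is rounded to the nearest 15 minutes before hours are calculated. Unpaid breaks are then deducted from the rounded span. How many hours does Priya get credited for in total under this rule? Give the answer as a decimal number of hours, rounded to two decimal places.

Fri: in 7:33 AM→7:30 AM, out 3:45 PM→3:45 PM; 8 h 15 min
Sat: in 7:12 AM→7:15 AM, out 6:00 PM→6:00 PM; 10 h 45 min − 60 min = 9 h 45 min
Total credited: 18 h 0 min.

18.00 hours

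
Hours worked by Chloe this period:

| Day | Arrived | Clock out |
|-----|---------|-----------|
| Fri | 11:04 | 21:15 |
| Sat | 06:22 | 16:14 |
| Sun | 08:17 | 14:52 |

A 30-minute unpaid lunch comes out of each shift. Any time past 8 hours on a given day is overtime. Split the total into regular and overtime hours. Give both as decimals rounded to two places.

Regular 22.08 hours, overtime 3.05 hours

Fri: 11:04–21:15 = 10 h 11 min; less 30 min break → 9 h 41 min
Sat: 06:22–16:14 = 9 h 52 min; less 30 min break → 9 h 22 min
Sun: 08:17–14:52 = 6 h 35 min; less 30 min break → 6 h 5 min
Fri reg 8 h 0 min / OT 1 h 41 min; Sat reg 8 h 0 min / OT 1 h 22 min; Sun reg 6 h 5 min / OT 0 h 0 min.
Totals: regular 22 h 5 min, overtime 3 h 3 min.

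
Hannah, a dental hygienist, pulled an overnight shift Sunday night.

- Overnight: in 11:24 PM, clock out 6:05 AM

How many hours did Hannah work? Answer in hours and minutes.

6 h 41 min

Overnight: 11:24 PM → midnight = 0 h 36 min; midnight → 6:05 AM = 6 h 5 min; span 6 h 41 min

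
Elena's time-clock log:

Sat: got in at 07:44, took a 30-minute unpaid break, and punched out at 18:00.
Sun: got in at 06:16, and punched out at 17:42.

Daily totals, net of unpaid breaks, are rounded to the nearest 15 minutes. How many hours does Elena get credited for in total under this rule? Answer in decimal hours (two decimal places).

Sat: 07:44–18:00 = 10 h 16 min − 30 min = 9 h 46 min → rounds to 9 h 45 min
Sun: 06:16–17:42 = 11 h 26 min → rounds to 11 h 30 min
Total credited: 21 h 15 min.

21.25 hours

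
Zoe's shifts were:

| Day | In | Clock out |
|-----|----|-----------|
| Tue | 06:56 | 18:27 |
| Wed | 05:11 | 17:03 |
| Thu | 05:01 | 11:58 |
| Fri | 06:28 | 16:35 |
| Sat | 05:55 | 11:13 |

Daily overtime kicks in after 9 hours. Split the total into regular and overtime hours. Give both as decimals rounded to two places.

Tue: 06:56–18:27 = 11 h 31 min
Wed: 05:11–17:03 = 11 h 52 min
Thu: 05:01–11:58 = 6 h 57 min
Fri: 06:28–16:35 = 10 h 7 min
Sat: 05:55–11:13 = 5 h 18 min
Tue reg 9 h 0 min / OT 2 h 31 min; Wed reg 9 h 0 min / OT 2 h 52 min; Thu reg 6 h 57 min / OT 0 h 0 min; Fri reg 9 h 0 min / OT 1 h 7 min; Sat reg 5 h 18 min / OT 0 h 0 min.
Totals: regular 39 h 15 min, overtime 6 h 30 min.

Regular 39.25 hours, overtime 6.50 hours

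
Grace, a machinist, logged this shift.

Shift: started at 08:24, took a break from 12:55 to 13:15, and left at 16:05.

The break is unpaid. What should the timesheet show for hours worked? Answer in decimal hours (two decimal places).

7.35 hours

Shift: 08:24–16:05 = 7 h 41 min; less 20 min break → 7 h 21 min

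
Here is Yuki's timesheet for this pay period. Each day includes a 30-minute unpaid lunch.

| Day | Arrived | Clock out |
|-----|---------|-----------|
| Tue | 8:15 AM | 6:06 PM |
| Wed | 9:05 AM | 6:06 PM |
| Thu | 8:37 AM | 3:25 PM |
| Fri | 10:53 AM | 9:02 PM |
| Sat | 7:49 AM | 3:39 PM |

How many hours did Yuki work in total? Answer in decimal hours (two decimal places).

Tue: 8:15 AM–6:06 PM = 9 h 51 min; less 30 min break → 9 h 21 min
Wed: 9:05 AM–6:06 PM = 9 h 1 min; less 30 min break → 8 h 31 min
Thu: 8:37 AM–3:25 PM = 6 h 48 min; less 30 min break → 6 h 18 min
Fri: 10:53 AM–9:02 PM = 10 h 9 min; less 30 min break → 9 h 39 min
Sat: 7:49 AM–3:39 PM = 7 h 50 min; less 30 min break → 7 h 20 min
Total: 9 h 21 min + 8 h 31 min + 6 h 18 min + 9 h 39 min + 7 h 20 min = 41 h 9 min.

41.15 hours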